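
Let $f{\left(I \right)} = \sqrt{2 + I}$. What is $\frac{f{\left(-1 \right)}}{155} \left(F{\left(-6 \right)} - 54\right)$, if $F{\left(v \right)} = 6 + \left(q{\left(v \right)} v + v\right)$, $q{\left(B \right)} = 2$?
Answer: $- \frac{66}{155} \approx -0.42581$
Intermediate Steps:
$F{\left(v \right)} = 6 + 3 v$ ($F{\left(v \right)} = 6 + \left(2 v + v\right) = 6 + 3 v$)
$\frac{f{\left(-1 \right)}}{155} \left(F{\left(-6 \right)} - 54\right) = \frac{\sqrt{2 - 1}}{155} \left(\left(6 + 3 \left(-6\right)\right) - 54\right) = \sqrt{1} \cdot \frac{1}{155} \left(\left(6 - 18\right) - 54\right) = 1 \cdot \frac{1}{155} \left(-12 - 54\right) = \frac{1}{155} \left(-66\right) = - \frac{66}{155}$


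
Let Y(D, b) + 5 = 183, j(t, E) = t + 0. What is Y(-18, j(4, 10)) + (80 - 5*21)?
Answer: 153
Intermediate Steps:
j(t, E) = t
Y(D, b) = 178 (Y(D, b) = -5 + 183 = 178)
Y(-18, j(4, 10)) + (80 - 5*21) = 178 + (80 - 5*21) = 178 + (80 - 105) = 178 - 25 = 153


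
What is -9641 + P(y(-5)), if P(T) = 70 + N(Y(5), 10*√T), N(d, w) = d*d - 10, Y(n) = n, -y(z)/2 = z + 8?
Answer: -9556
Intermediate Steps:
y(z) = -16 - 2*z (y(z) = -2*(z + 8) = -2*(8 + z) = -16 - 2*z)
N(d, w) = -10 + d² (N(d, w) = d² - 10 = -10 + d²)
P(T) = 85 (P(T) = 70 + (-10 + 5²) = 70 + (-10 + 25) = 70 + 15 = 85)
-9641 + P(y(-5)) = -9641 + 85 = -9556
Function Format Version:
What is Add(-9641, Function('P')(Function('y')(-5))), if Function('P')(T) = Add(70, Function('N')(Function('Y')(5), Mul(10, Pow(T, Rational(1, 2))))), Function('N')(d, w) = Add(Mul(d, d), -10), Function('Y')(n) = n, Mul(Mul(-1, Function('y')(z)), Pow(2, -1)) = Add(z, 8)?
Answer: -9556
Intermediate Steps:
Function('y')(z) = Add(-16, Mul(-2, z)) (Function('y')(z) = Mul(-2, Add(z, 8)) = Mul(-2, Add(8, z)) = Add(-16, Mul(-2, z)))
Function('N')(d, w) = Add(-10, Pow(d, 2)) (Function('N')(d, w) = Add(Pow(d, 2), -10) = Add(-10, Pow(d, 2)))
Function('P')(T) = 85 (Function('P')(T) = Add(70, Add(-10, Pow(5, 2))) = Add(70, Add(-10, 25)) = Add(70, 15) = 85)
Add(-9641, Function('P')(Function('y')(-5))) = Add(-9641, 85) = -9556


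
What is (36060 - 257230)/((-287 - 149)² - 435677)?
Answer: 221170/245581 ≈ 0.90060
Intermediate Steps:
(36060 - 257230)/((-287 - 149)² - 435677) = -221170/((-436)² - 435677) = -221170/(190096 - 435677) = -221170/(-245581) = -221170*(-1/245581) = 221170/245581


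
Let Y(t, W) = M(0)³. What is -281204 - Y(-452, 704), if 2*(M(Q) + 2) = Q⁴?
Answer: -281196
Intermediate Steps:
M(Q) = -2 + Q⁴/2
Y(t, W) = -8 (Y(t, W) = (-2 + (½)*0⁴)³ = (-2 + (½)*0)³ = (-2 + 0)³ = (-2)³ = -8)
-281204 - Y(-452, 704) = -281204 - 1*(-8) = -281204 + 8 = -281196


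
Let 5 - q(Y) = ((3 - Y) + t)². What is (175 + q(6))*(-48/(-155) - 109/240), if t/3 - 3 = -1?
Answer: -12255/496 ≈ -24.708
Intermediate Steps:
t = 6 (t = 9 + 3*(-1) = 9 - 3 = 6)
q(Y) = 5 - (9 - Y)² (q(Y) = 5 - ((3 - Y) + 6)² = 5 - (9 - Y)²)
(175 + q(6))*(-48/(-155) - 109/240) = (175 + (5 - (-9 + 6)²))*(-48/(-155) - 109/240) = (175 + (5 - 1*(-3)²))*(-48*(-1/155) - 109*1/240) = (175 + (5 - 1*9))*(48/155 - 109/240) = (175 + (5 - 9))*(-215/1488) = (175 - 4)*(-215/1488) = 171*(-215/1488) = -12255/496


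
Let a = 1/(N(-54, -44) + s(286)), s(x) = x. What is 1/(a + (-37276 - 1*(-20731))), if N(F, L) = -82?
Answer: -204/3375179 ≈ -6.0441e-5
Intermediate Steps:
a = 1/204 (a = 1/(-82 + 286) = 1/204 ≈ 0.0049020)
1/(a + (-37276 - 1*(-20731))) = 1/(1/204 + (-37276 - 1*(-20731))) = 1/(1/204 + (-37276 + 20731)) = 1/(1/204 - 16545) = 1/(-3375179/204) = -204/3375179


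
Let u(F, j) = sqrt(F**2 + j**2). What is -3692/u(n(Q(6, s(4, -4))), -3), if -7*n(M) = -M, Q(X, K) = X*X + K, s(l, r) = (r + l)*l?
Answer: -25844*sqrt(193)/579 ≈ -620.10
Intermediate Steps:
s(l, r) = l*(l + r) (s(l, r) = (l + r)*l = l*(l + r))
Q(X, K) = K + X**2 (Q(X, K) = X**2 + K = K + X**2)
n(M) = M/7 (n(M) = -(-1)*M/7 = M/7)
-3692/u(n(Q(6, s(4, -4))), -3) = -3692/sqrt(((4*(4 - 4) + 6**2)/7)**2 + (-3)**2) = -3692/sqrt(((4*0 + 36)/7)**2 + 9) = -3692/sqrt(((0 + 36)/7)**2 + 9) = -3692/sqrt(((1/7)*36)**2 + 9) = -3692/sqrt((36/7)**2 + 9) = -3692/sqrt(1296/49 + 9) = -3692*7*sqrt(193)/579 = -25844*sqrt(193)/579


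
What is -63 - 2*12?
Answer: -87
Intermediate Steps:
-63 - 2*12 = -63 - 1*24 = -63 - 24 = -87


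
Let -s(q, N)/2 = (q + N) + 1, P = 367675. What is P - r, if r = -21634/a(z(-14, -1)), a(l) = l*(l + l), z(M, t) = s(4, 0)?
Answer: 36778317/100 ≈ 3.6778e+5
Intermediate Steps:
s(q, N) = -2 - 2*N - 2*q (s(q, N) = -2*((q + N) + 1) = -2*((N + q) + 1) = -2*(1 + N + q) = -2 - 2*N - 2*q)
z(M, t) = -10 (z(M, t) = -2 - 2*0 - 2*4 = -2 + 0 - 8 = -10)
a(l) = 2*l**2 (a(l) = l*(2*l) = 2*l**2)
r = -10817/100 (r = -21634/(2*(-10)**2) = -21634/(2*100) = -21634/200 = -21634*1/200 = -10817/100 ≈ -108.17)
P - r = 367675 - 1*(-10817/100) = 367675 + 10817/100 = 36778317/100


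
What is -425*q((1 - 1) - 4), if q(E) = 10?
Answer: -4250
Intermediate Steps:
-425*q((1 - 1) - 4) = -425*10 = -4250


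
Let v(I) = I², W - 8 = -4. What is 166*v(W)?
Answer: 2656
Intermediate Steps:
W = 4 (W = 8 - 4 = 4)
166*v(W) = 166*4² = 166*16 = 2656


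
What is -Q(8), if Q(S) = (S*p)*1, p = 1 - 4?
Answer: 24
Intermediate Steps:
p = -3
Q(S) = -3*S (Q(S) = (S*(-3))*1 = -3*S*1 = -3*S)
-Q(8) = -(-3)*8 = -1*(-24) = 24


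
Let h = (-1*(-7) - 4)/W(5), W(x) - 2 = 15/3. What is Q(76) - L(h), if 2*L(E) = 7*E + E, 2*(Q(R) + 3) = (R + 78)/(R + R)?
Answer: -4477/1064 ≈ -4.2077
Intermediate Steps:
Q(R) = -3 + (78 + R)/(4*R) (Q(R) = -3 + ((R + 78)/(R + R))/2 = -3 + ((78 + R)/((2*R)))/2 = -3 + ((78 + R)*(1/(2*R)))/2 = -3 + ((78 + R)/(2*R))/2 = -3 + (78 + R)/(4*R))
W(x) = 7 (W(x) = 2 + 15/3 = 2 + 15*(⅓) = 2 + 5 = 7)
h = 3/7 (h = (-1*(-7) - 4)/7 = (7 - 4)*(⅐) = 3*(⅐) = 3/7 ≈ 0.42857)
L(E) = 4*E (L(E) = (7*E + E)/2 = (8*E)/2 = 4*E)
Q(76) - L(h) = (¼)*(78 - 11*76)/76 - 4*3/7 = (¼)*(1/76)*(78 - 836) - 1*12/7 = (¼)*(1/76)*(-758) - 12/7 = -379/152 - 12/7 = -4477/1064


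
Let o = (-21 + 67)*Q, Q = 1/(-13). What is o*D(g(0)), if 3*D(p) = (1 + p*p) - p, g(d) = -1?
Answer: -46/13 ≈ -3.5385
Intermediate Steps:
D(p) = ⅓ - p/3 + p²/3 (D(p) = ((1 + p*p) - p)/3 = ((1 + p²) - p)/3 = (1 + p² - p)/3 = ⅓ - p/3 + p²/3)
Q = -1/13 ≈ -0.076923
o = -46/13 (o = (-21 + 67)*(-1/13) = 46*(-1/13) = -46/13 ≈ -3.5385)
o*D(g(0)) = -46*(⅓ - ⅓*(-1) + (⅓)*(-1)²)/13 = -46*(⅓ + ⅓ + (⅓)*1)/13 = -46*(⅓ + ⅓ + ⅓)/13 = -46/13*1 = -46/13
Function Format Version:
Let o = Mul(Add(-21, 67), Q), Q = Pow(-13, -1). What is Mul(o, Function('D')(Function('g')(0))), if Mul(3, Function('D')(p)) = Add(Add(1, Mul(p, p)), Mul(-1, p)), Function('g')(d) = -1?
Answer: Rational(-46, 13) ≈ -3.5385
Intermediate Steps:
Function('D')(p) = Add(Rational(1, 3), Mul(Rational(-1, 3), p), Mul(Rational(1, 3), Pow(p, 2))) (Function('D')(p) = Mul(Rational(1, 3), Add(Add(1, Mul(p, p)), Mul(-1, p))) = Mul(Rational(1, 3), Add(Add(1, Pow(p, 2)), Mul(-1, p))) = Mul(Rational(1, 3), Add(1, Pow(p, 2), Mul(-1, p))) = Add(Rational(1, 3), Mul(Rational(-1, 3), p), Mul(Rational(1, 3), Pow(p, 2))))
Q = Rational(-1, 13) ≈ -0.076923
o = Rational(-46, 13) (o = Mul(Add(-21, 67), Rational(-1, 13)) = Mul(46, Rational(-1, 13)) = Rational(-46, 13) ≈ -3.5385)
Mul(o, Function('D')(Function('g')(0))) = Mul(Rational(-46, 13), Add(Rational(1, 3), Mul(Rational(-1, 3), -1), Mul(Rational(1, 3), Pow(-1, 2)))) = Mul(Rational(-46, 13), Add(Rational(1, 3), Rational(1, 3), Mul(Rational(1, 3), 1))) = Mul(Rational(-46, 13), Add(Rational(1, 3), Rational(1, 3), Rational(1, 3))) = Mul(Rational(-46, 13), 1) = Rational(-46, 13)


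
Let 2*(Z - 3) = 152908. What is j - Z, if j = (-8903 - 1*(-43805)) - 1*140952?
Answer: -182507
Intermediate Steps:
j = -106050 (j = (-8903 + 43805) - 140952 = 34902 - 140952 = -106050)
Z = 76457 (Z = 3 + (½)*152908 = 3 + 76454 = 76457)
j - Z = -106050 - 1*76457 = -106050 - 76457 = -182507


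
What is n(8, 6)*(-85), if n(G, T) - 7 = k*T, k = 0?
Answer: -595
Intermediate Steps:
n(G, T) = 7 (n(G, T) = 7 + 0*T = 7 + 0 = 7)
n(8, 6)*(-85) = 7*(-85) = -595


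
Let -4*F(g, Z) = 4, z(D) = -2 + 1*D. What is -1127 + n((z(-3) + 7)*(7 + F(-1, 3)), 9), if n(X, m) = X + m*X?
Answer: -1007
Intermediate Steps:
z(D) = -2 + D
F(g, Z) = -1 (F(g, Z) = -¼*4 = -1)
n(X, m) = X + X*m
-1127 + n((z(-3) + 7)*(7 + F(-1, 3)), 9) = -1127 + (((-2 - 3) + 7)*(7 - 1))*(1 + 9) = -1127 + ((-5 + 7)*6)*10 = -1127 + (2*6)*10 = -1127 + 12*10 = -1127 + 120 = -1007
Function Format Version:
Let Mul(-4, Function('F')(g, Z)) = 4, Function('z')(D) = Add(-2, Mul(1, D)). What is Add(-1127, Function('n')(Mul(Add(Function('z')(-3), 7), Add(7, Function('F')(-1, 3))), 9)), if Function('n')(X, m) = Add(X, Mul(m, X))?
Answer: -1007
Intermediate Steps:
Function('z')(D) = Add(-2, D)
Function('F')(g, Z) = -1 (Function('F')(g, Z) = Mul(Rational(-1, 4), 4) = -1)
Function('n')(X, m) = Add(X, Mul(X, m))
Add(-1127, Function('n')(Mul(Add(Function('z')(-3), 7), Add(7, Function('F')(-1, 3))), 9)) = Add(-1127, Mul(Mul(Add(Add(-2, -3), 7), Add(7, -1)), Add(1, 9))) = Add(-1127, Mul(Mul(Add(-5, 7), 6), 10)) = Add(-1127, Mul(Mul(2, 6), 10)) = Add(-1127, Mul(12, 10)) = Add(-1127, 120) = -1007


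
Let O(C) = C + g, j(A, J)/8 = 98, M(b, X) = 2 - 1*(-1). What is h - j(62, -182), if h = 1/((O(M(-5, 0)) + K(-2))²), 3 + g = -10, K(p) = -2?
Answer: -112895/144 ≈ -783.99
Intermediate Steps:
M(b, X) = 3 (M(b, X) = 2 + 1 = 3)
g = -13 (g = -3 - 10 = -13)
j(A, J) = 784 (j(A, J) = 8*98 = 784)
O(C) = -13 + C (O(C) = C - 13 = -13 + C)
h = 1/144 (h = 1/(((-13 + 3) - 2)²) = 1/((-10 - 2)²) = 1/((-12)²) = 1/144 ≈ 0.0069444)
h - j(62, -182) = 1/144 - 1*784 = 1/144 - 784 = -112895/144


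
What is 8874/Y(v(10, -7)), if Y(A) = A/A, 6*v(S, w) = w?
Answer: 8874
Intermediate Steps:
v(S, w) = w/6
Y(A) = 1
8874/Y(v(10, -7)) = 8874/1 = 8874*1 = 8874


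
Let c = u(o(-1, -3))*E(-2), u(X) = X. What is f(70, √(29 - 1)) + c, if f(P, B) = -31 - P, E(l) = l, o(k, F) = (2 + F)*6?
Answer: -89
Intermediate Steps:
o(k, F) = 12 + 6*F
c = 12 (c = (12 + 6*(-3))*(-2) = (12 - 18)*(-2) = -6*(-2) = 12)
f(70, √(29 - 1)) + c = (-31 - 1*70) + 12 = (-31 - 70) + 12 = -101 + 12 = -89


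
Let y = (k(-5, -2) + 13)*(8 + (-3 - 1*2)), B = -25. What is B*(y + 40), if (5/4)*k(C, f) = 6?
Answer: -2335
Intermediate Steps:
k(C, f) = 24/5 (k(C, f) = (⅘)*6 = 24/5)
y = 267/5 (y = (24/5 + 13)*(8 + (-3 - 1*2)) = 89*(8 + (-3 - 2))/5 = 89*(8 - 5)/5 = (89/5)*3 = 267/5 ≈ 53.400)
B*(y + 40) = -25*(267/5 + 40) = -25*467/5 = -2335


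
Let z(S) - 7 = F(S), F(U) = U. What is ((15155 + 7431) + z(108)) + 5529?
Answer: 28230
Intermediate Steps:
z(S) = 7 + S
((15155 + 7431) + z(108)) + 5529 = ((15155 + 7431) + (7 + 108)) + 5529 = (22586 + 115) + 5529 = 22701 + 5529 = 28230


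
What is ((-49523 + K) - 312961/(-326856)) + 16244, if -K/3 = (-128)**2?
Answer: -26942753975/326856 ≈ -82430.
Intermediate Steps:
K = -49152 (K = -3*(-128)**2 = -3*16384 = -49152)
((-49523 + K) - 312961/(-326856)) + 16244 = ((-49523 - 49152) - 312961/(-326856)) + 16244 = (-98675 - 312961*(-1/326856)) + 16244 = (-98675 + 312961/326856) + 16244 = -32252202839/326856 + 16244 = -26942753975/326856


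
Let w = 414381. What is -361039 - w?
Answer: -775420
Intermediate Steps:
-361039 - w = -361039 - 1*414381 = -361039 - 414381 = -775420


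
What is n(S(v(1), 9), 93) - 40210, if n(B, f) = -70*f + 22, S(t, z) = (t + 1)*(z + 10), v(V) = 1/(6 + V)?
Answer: -46698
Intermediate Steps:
S(t, z) = (1 + t)*(10 + z)
n(B, f) = 22 - 70*f
n(S(v(1), 9), 93) - 40210 = (22 - 70*93) - 40210 = (22 - 6510) - 40210 = -6488 - 40210 = -46698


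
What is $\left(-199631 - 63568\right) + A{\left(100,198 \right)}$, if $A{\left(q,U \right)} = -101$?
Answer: $-263300$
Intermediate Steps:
$\left(-199631 - 63568\right) + A{\left(100,198 \right)} = \left(-199631 - 63568\right) - 101 = -263199 - 101 = -263300$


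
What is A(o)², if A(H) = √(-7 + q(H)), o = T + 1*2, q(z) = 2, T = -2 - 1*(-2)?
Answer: -5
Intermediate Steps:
T = 0 (T = -2 + 2 = 0)
o = 2 (o = 0 + 1*2 = 0 + 2 = 2)
A(H) = I*√5 (A(H) = √(-7 + 2) = √(-5) = I*√5)
A(o)² = (I*√5)² = -5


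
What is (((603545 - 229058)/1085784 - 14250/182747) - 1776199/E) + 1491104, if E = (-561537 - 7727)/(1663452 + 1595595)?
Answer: 54876970378791794030397/4706479509818128 ≈ 1.1660e+7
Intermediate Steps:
E = -569264/3259047 ≈ -0.17467
(((603545 - 229058)/1085784 - 14250/182747) - 1776199/E) + 1491104 = (((603545 - 229058)/1085784 - 14250/182747) - 1776199/(-569264/3259047)) + 1491104 = ((374487*(1/1085784) - 14250*1/182747) - 1776199*(-3259047/569264)) + 1491104 = ((124829/361928 - 14250/182747) + 5788716022353/569264) + 1491104 = (17654651263/66141256216 + 5788716022353/569264) + 1491104 = 47859119955783944097085/4706479509818128 + 1491104 = 54876970378791794030397/4706479509818128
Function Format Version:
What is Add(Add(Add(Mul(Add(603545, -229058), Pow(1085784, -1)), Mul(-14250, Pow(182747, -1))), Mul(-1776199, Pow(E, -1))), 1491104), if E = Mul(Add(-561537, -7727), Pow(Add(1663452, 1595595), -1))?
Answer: Rational(54876970378791794030397, 4706479509818128) ≈ 1.1660e+7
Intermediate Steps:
E = Rational(-569264, 3259047) (E = Mul(-569264, Pow(3259047, -1)) = Mul(-569264, Rational(1, 3259047)) = Rational(-569264, 3259047) ≈ -0.17467)
Add(Add(Add(Mul(Add(603545, -229058), Pow(1085784, -1)), Mul(-14250, Pow(182747, -1))), Mul(-1776199, Pow(E, -1))), 1491104) = Add(Add(Add(Mul(Add(603545, -229058), Pow(1085784, -1)), Mul(-14250, Pow(182747, -1))), Mul(-1776199, Pow(Rational(-569264, 3259047), -1))), 1491104) = Add(Add(Add(Mul(374487, Rational(1, 1085784)), Mul(-14250, Rational(1, 182747))), Mul(-1776199, Rational(-3259047, 569264))), 1491104) = Add(Add(Add(Rational(124829, 361928), Rational(-14250, 182747)), Rational(5788716022353, 569264)), 1491104) = Add(Add(Rational(17654651263, 66141256216), Rational(5788716022353, 569264)), 1491104) = Add(Rational(47859119955783944097085, 4706479509818128), 1491104) = Rational(54876970378791794030397, 4706479509818128)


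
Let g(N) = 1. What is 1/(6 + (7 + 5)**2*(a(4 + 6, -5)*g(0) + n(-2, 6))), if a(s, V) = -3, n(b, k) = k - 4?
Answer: -1/138 ≈ -0.0072464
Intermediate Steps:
n(b, k) = -4 + k
1/(6 + (7 + 5)**2*(a(4 + 6, -5)*g(0) + n(-2, 6))) = 1/(6 + (7 + 5)**2*(-3*1 + (-4 + 6))) = 1/(6 + 12**2*(-3 + 2)) = 1/(6 + 144*(-1)) = 1/(6 - 144) = 1/(-138) = -1/138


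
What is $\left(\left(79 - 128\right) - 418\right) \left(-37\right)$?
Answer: $17279$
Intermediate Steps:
$\left(\left(79 - 128\right) - 418\right) \left(-37\right) = \left(-49 - 418\right) \left(-37\right) = \left(-467\right) \left(-37\right) = 17279$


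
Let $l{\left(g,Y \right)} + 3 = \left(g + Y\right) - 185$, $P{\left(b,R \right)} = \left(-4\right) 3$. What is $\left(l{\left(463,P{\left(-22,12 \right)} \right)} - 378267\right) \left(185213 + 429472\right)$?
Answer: $-232353388740$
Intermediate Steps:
$P{\left(b,R \right)} = -12$
$l{\left(g,Y \right)} = -188 + Y + g$ ($l{\left(g,Y \right)} = -3 - \left(185 - Y - g\right) = -3 + \left(-185 + Y + g\right) = -188 + Y + g$)
$\left(l{\left(463,P{\left(-22,12 \right)} \right)} - 378267\right) \left(185213 + 429472\right) = \left(\left(-188 - 12 + 463\right) - 378267\right) \left(185213 + 429472\right) = \left(263 - 378267\right) 614685 = \left(-378004\right) 614685 = -232353388740$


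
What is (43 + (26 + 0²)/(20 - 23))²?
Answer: 10609/9 ≈ 1178.8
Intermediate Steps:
(43 + (26 + 0²)/(20 - 23))² = (43 + (26 + 0)/(-3))² = (43 + 26*(-⅓))² = (43 - 26/3)² = (103/3)² = 10609/9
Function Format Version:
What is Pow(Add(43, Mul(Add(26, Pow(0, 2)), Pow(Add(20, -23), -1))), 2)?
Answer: Rational(10609, 9) ≈ 1178.8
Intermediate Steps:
Pow(Add(43, Mul(Add(26, Pow(0, 2)), Pow(Add(20, -23), -1))), 2) = Pow(Add(43, Mul(Add(26, 0), Pow(-3, -1))), 2) = Pow(Add(43, Mul(26, Rational(-1, 3))), 2) = Pow(Add(43, Rational(-26, 3)), 2) = Pow(Rational(103, 3), 2) = Rational(10609, 9)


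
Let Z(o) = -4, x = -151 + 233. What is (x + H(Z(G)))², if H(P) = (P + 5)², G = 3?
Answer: 6889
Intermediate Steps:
x = 82
H(P) = (5 + P)²
(x + H(Z(G)))² = (82 + (5 - 4)²)² = (82 + 1²)² = (82 + 1)² = 83² = 6889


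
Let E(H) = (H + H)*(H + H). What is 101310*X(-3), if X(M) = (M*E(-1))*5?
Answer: -6078600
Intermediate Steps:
E(H) = 4*H² (E(H) = (2*H)*(2*H) = 4*H²)
X(M) = 20*M (X(M) = (M*(4*(-1)²))*5 = (M*(4*1))*5 = (M*4)*5 = (4*M)*5 = 20*M)
101310*X(-3) = 101310*(20*(-3)) = 101310*(-60) = -6078600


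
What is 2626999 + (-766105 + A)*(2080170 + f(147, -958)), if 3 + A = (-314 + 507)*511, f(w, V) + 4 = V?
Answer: -1387837524881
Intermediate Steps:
f(w, V) = -4 + V
A = 98620 (A = -3 + (-314 + 507)*511 = -3 + 193*511 = -3 + 98623 = 98620)
2626999 + (-766105 + A)*(2080170 + f(147, -958)) = 2626999 + (-766105 + 98620)*(2080170 + (-4 - 958)) = 2626999 - 667485*(2080170 - 962) = 2626999 - 667485*2079208 = 2626999 - 1387840151880 = -1387837524881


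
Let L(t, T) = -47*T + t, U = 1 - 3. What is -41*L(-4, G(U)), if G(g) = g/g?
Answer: 2091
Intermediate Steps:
U = -2
G(g) = 1
L(t, T) = t - 47*T
-41*L(-4, G(U)) = -41*(-4 - 47*1) = -41*(-4 - 47) = -41*(-51) = 2091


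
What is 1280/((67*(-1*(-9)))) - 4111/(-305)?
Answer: 2869333/183915 ≈ 15.601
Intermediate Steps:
1280/((67*(-1*(-9)))) - 4111/(-305) = 1280/((67*9)) - 4111*(-1/305) = 1280/603 + 4111/305 = 2869333/183915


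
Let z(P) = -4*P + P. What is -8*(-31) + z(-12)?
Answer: 284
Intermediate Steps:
z(P) = -3*P
-8*(-31) + z(-12) = -8*(-31) - 3*(-12) = 248 + 36 = 284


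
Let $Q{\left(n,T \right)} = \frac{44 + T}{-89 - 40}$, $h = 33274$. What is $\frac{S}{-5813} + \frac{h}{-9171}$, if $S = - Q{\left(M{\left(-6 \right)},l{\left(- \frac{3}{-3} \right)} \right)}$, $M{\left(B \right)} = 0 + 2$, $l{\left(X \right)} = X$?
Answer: $- \frac{8317273331}{2292373989} \approx -3.6282$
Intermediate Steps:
$M{\left(B \right)} = 2$
$Q{\left(n,T \right)} = - \frac{44}{129} - \frac{T}{129}$ ($Q{\left(n,T \right)} = \frac{44 + T}{-129} = \left(44 + T\right) \left(- \frac{1}{129}\right) = - \frac{44}{129} - \frac{T}{129}$)
$S = \frac{15}{43}$ ($S = - (- \frac{44}{129} - \frac{\left(-3\right) \frac{1}{-3}}{129}) = - (- \frac{44}{129} - \frac{\left(-3\right) \left(- \frac{1}{3}\right)}{129}) = - (- \frac{44}{129} - \frac{1}{129}) = \left(-1\right) \left(- \frac{15}{43}\right) = \frac{15}{43} \approx 0.34884$)
$\frac{S}{-5813} + \frac{h}{-9171} = \frac{15}{43 \left(-5813\right)} + \frac{33274}{-9171} = \frac{15}{43} \left(- \frac{1}{5813}\right) + 33274 \left(- \frac{1}{9171}\right) = - \frac{15}{249959} - \frac{33274}{9171} = - \frac{8317273331}{2292373989}$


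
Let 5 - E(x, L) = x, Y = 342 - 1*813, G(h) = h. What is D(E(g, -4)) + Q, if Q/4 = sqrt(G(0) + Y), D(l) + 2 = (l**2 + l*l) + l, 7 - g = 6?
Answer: 34 + 4*I*sqrt(471) ≈ 34.0 + 86.81*I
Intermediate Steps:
g = 1 (g = 7 - 1*6 = 7 - 6 = 1)
Y = -471 (Y = 342 - 813 = -471)
E(x, L) = 5 - x
D(l) = -2 + l + 2*l**2 (D(l) = -2 + ((l**2 + l*l) + l) = -2 + ((l**2 + l**2) + l) = -2 + (2*l**2 + l) = -2 + (l + 2*l**2) = -2 + l + 2*l**2)
Q = 4*I*sqrt(471) (Q = 4*sqrt(0 - 471) = 4*sqrt(-471) = 4*(I*sqrt(471)) = 4*I*sqrt(471) ≈ 86.81*I)
D(E(g, -4)) + Q = (-2 + (5 - 1*1) + 2*(5 - 1*1)**2) + 4*I*sqrt(471) = (-2 + (5 - 1) + 2*(5 - 1)**2) + 4*I*sqrt(471) = (-2 + 4 + 2*4**2) + 4*I*sqrt(471) = (-2 + 4 + 2*16) + 4*I*sqrt(471) = (-2 + 4 + 32) + 4*I*sqrt(471) = 34 + 4*I*sqrt(471)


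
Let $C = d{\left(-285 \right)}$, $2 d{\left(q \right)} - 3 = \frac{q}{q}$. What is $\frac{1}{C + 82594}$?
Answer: $\frac{1}{82596} \approx 1.2107 \cdot 10^{-5}$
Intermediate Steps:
$d{\left(q \right)} = 2$ ($d{\left(q \right)} = \frac{3}{2} + \frac{q \frac{1}{q}}{2} = \frac{3}{2} + \frac{1}{2} \cdot 1 = \frac{3}{2} + \frac{1}{2} = 2$)
$C = 2$
$\frac{1}{C + 82594} = \frac{1}{2 + 82594} = \frac{1}{82596}$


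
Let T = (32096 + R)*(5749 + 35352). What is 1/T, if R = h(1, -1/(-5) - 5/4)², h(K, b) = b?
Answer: 400/527689203941 ≈ 7.5802e-10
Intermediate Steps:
R = 441/400 (R = (-1/(-5) - 5/4)² = (-1*(-⅕) - 5*¼)² = (⅕ - 5/4)² = (-21/20)² = 441/400 ≈ 1.1025)
T = 527689203941/400 (T = (32096 + 441/400)*(5749 + 35352) = (12838841/400)*41101 = 527689203941/400 ≈ 1.3192e+9)
1/T = 1/(527689203941/400) = 400/527689203941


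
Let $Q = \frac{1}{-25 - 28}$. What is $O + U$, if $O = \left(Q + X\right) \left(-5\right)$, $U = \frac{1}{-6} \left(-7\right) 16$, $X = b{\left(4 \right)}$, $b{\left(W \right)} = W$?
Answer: $- \frac{197}{159} \approx -1.239$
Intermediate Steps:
$X = 4$
$Q = - \frac{1}{53}$ ($Q = \frac{1}{-53} = - \frac{1}{53} \approx -0.018868$)
$U = \frac{56}{3}$ ($U = \left(- \frac{1}{6}\right) \left(-7\right) 16 = \frac{7}{6} \cdot 16 = \frac{56}{3} \approx 18.667$)
$O = - \frac{1055}{53}$ ($O = \left(- \frac{1}{53} + 4\right) \left(-5\right) = \frac{211}{53} \left(-5\right) = - \frac{1055}{53} \approx -19.906$)
$O + U = - \frac{1055}{53} + \frac{56}{3} = - \frac{197}{159}$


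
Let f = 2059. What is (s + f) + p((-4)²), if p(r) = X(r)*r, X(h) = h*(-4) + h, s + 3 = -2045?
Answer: -757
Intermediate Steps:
s = -2048 (s = -3 - 2045 = -2048)
X(h) = -3*h (X(h) = -4*h + h = -3*h)
p(r) = -3*r² (p(r) = (-3*r)*r = -3*r²)
(s + f) + p((-4)²) = (-2048 + 2059) - 3*((-4)²)² = 11 - 3*16² = 11 - 3*256 = 11 - 768 = -757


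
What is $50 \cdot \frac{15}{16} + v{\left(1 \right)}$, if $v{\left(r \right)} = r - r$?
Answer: $\frac{375}{8} \approx 46.875$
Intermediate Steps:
$v{\left(r \right)} = 0$
$50 \cdot \frac{15}{16} + v{\left(1 \right)} = 50 \cdot \frac{15}{16} + 0 = \frac{375}{8} + 0 = \frac{375}{8}$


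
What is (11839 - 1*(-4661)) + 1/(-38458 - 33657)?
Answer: 1189897499/72115 ≈ 16500.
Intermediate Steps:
(11839 - 1*(-4661)) + 1/(-38458 - 33657) = (11839 + 4661) + 1/(-72115) = 16500 - 1/72115 = 1189897499/72115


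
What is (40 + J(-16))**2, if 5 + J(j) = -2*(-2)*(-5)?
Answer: 225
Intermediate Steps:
J(j) = -25 (J(j) = -5 - 2*(-2)*(-5) = -5 + 4*(-5) = -5 - 20 = -25)
(40 + J(-16))**2 = (40 - 25)**2 = 15**2 = 225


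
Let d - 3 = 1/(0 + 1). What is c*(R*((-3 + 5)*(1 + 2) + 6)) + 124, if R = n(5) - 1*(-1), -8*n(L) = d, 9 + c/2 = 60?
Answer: 736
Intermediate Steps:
d = 4 (d = 3 + 1/(0 + 1) = 3 + 1/1 = 3 + 1 = 4)
c = 102 (c = -18 + 2*60 = -18 + 120 = 102)
n(L) = -1/2 (n(L) = -1/8*4 = -1/2)
R = 1/2 (R = -1/2 - 1*(-1) = -1/2 + 1 = 1/2 ≈ 0.50000)
c*(R*((-3 + 5)*(1 + 2) + 6)) + 124 = 102*(((-3 + 5)*(1 + 2) + 6)/2) + 124 = 102*((2*3 + 6)/2) + 124 = 102*((6 + 6)/2) + 124 = 102*((1/2)*12) + 124 = 102*6 + 124 = 612 + 124 = 736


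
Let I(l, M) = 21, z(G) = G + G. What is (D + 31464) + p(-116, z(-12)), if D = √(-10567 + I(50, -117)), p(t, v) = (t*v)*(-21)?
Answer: -27000 + I*√10546 ≈ -27000.0 + 102.69*I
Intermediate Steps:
z(G) = 2*G
p(t, v) = -21*t*v
D = I*√10546 (D = √(-10567 + 21) = √(-10546) = I*√10546 ≈ 102.69*I)
(D + 31464) + p(-116, z(-12)) = (I*√10546 + 31464) - 21*(-116)*2*(-12) = (31464 + I*√10546) - 21*(-116)*(-24) = (31464 + I*√10546) - 58464 = -27000 + I*√10546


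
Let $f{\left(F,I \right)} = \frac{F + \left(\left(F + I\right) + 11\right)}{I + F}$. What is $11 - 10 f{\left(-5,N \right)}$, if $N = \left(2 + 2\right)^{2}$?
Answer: $- \frac{49}{11} \approx -4.4545$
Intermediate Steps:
$N = 16$ ($N = 4^{2} = 16$)
$f{\left(F,I \right)} = \frac{11 + I + 2 F}{F + I}$ ($f{\left(F,I \right)} = \frac{F + \left(11 + F + I\right)}{F + I} = \frac{11 + I + 2 F}{F + I}$)
$11 - 10 f{\left(-5,N \right)} = 11 - 10 \frac{11 + 16 + 2 \left(-5\right)}{-5 + 16} = 11 - 10 \frac{11 + 16 - 10}{11} = 11 - 10 \cdot \frac{1}{11} \cdot 17 = 11 - \frac{170}{11} = - \frac{49}{11}$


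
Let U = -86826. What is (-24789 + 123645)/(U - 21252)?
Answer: -16476/18013 ≈ -0.91467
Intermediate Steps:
(-24789 + 123645)/(U - 21252) = (-24789 + 123645)/(-86826 - 21252) = 98856/(-108078) = 98856*(-1/108078) = -16476/18013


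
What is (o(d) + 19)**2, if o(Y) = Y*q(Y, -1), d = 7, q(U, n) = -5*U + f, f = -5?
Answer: 68121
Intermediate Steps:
q(U, n) = -5 - 5*U (q(U, n) = -5*U - 5 = -5 - 5*U)
o(Y) = Y*(-5 - 5*Y)
(o(d) + 19)**2 = (-5*7*(1 + 7) + 19)**2 = (-5*7*8 + 19)**2 = (-280 + 19)**2 = (-261)**2 = 68121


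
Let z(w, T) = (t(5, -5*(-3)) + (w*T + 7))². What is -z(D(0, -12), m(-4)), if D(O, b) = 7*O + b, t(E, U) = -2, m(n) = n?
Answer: -2809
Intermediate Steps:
D(O, b) = b + 7*O
z(w, T) = (5 + T*w)² (z(w, T) = (-2 + (w*T + 7))² = (-2 + (T*w + 7))² = (-2 + (7 + T*w))² = (5 + T*w)²)
-z(D(0, -12), m(-4)) = -(5 - 4*(-12 + 7*0))² = -(5 - 4*(-12 + 0))² = -(5 - 4*(-12))² = -(5 + 48)² = -1*53² = -1*2809 = -2809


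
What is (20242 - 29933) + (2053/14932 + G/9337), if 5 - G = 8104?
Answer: -1351221799451/139420084 ≈ -9691.7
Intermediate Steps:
G = -8099 (G = 5 - 1*8104 = 5 - 8104 = -8099)
(20242 - 29933) + (2053/14932 + G/9337) = (20242 - 29933) + (2053/14932 - 8099/9337) = -9691 + (2053*(1/14932) - 8099*1/9337) = -9691 + (2053/14932 - 8099/9337) = -9691 - 101765407/139420084 = -1351221799451/139420084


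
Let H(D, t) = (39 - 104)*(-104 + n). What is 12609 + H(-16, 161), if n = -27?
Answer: 21124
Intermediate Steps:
H(D, t) = 8515 (H(D, t) = (39 - 104)*(-104 - 27) = -65*(-131) = 8515)
12609 + H(-16, 161) = 12609 + 8515 = 21124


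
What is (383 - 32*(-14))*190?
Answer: 157890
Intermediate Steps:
(383 - 32*(-14))*190 = (383 + 448)*190 = 831*190 = 157890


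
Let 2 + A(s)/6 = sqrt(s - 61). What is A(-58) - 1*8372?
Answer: -8384 + 6*I*sqrt(119) ≈ -8384.0 + 65.452*I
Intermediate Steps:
A(s) = -12 + 6*sqrt(-61 + s) (A(s) = -12 + 6*sqrt(s - 61) = -12 + 6*sqrt(-61 + s))
A(-58) - 1*8372 = (-12 + 6*sqrt(-61 - 58)) - 1*8372 = (-12 + 6*sqrt(-119)) - 8372 = (-12 + 6*(I*sqrt(119))) - 8372 = (-12 + 6*I*sqrt(119)) - 8372 = -8384 + 6*I*sqrt(119)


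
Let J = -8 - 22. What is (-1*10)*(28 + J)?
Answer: 20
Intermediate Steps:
J = -30
(-1*10)*(28 + J) = (-1*10)*(28 - 30) = -10*(-2) = 20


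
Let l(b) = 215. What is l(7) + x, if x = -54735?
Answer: -54520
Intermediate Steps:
l(7) + x = 215 - 54735 = -54520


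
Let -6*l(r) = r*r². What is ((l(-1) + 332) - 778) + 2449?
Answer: 12019/6 ≈ 2003.2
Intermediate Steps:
l(r) = -r³/6 (l(r) = -r*r²/6 = -r³/6)
((l(-1) + 332) - 778) + 2449 = ((-⅙*(-1)³ + 332) - 778) + 2449 = ((-⅙*(-1) + 332) - 778) + 2449 = ((⅙ + 332) - 778) + 2449 = (1993/6 - 778) + 2449 = -2675/6 + 2449 = 12019/6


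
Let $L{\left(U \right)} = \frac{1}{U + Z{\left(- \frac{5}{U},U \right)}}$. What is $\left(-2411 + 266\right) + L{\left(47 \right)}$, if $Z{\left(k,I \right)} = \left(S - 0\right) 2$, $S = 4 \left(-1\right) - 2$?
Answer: $- \frac{75074}{35} \approx -2145.0$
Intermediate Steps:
$S = -6$ ($S = -4 - 2 = -6$)
$Z{\left(k,I \right)} = -12$ ($Z{\left(k,I \right)} = \left(-6 - 0\right) 2 = \left(-6 + 0\right) 2 = \left(-6\right) 2 = -12$)
$L{\left(U \right)} = \frac{1}{-12 + U}$ ($L{\left(U \right)} = \frac{1}{U - 12} = \frac{1}{-12 + U}$)
$\left(-2411 + 266\right) + L{\left(47 \right)} = \left(-2411 + 266\right) + \frac{1}{-12 + 47} = -2145 + \frac{1}{35} = - \frac{75074}{35}$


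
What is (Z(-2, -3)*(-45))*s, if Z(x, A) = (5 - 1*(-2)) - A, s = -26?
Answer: 11700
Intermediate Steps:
Z(x, A) = 7 - A (Z(x, A) = (5 + 2) - A = 7 - A)
(Z(-2, -3)*(-45))*s = ((7 - 1*(-3))*(-45))*(-26) = ((7 + 3)*(-45))*(-26) = (10*(-45))*(-26) = -450*(-26) = 11700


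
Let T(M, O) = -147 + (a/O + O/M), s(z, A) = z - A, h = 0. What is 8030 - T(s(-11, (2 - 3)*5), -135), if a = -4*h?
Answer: 16309/2 ≈ 8154.5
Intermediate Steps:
a = 0 (a = -4*0 = 0)
T(M, O) = -147 + O/M (T(M, O) = -147 + (0/O + O/M) = -147 + (0 + O/M) = -147 + O/M)
8030 - T(s(-11, (2 - 3)*5), -135) = 8030 - (-147 - 135/(-11 - (2 - 3)*5)) = 8030 - (-147 - 135/(-11 - (-1)*5)) = 8030 - (-147 - 135/(-11 - 1*(-5))) = 8030 - (-147 - 135/(-11 + 5)) = 8030 - (-147 - 135/(-6)) = 8030 - (-147 - 135*(-⅙)) = 8030 - (-147 + 45/2) = 8030 - 1*(-249/2) = 8030 + 249/2 = 16309/2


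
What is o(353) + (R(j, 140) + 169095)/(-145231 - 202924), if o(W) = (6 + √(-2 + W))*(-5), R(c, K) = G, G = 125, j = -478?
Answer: -2122774/69631 - 15*√39 ≈ -124.16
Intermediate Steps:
R(c, K) = 125
o(W) = -30 - 5*√(-2 + W)
o(353) + (R(j, 140) + 169095)/(-145231 - 202924) = (-30 - 5*√(-2 + 353)) + (125 + 169095)/(-145231 - 202924) = (-30 - 15*√39) + 169220/(-348155) = (-30 - 15*√39) + 169220*(-1/348155) = (-30 - 15*√39) - 33844/69631 = -2122774/69631 - 15*√39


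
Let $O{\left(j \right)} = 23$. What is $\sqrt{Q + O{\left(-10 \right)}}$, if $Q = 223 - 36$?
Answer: $\sqrt{210} \approx 14.491$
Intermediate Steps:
$Q = 187$
$\sqrt{Q + O{\left(-10 \right)}} = \sqrt{187 + 23} = \sqrt{210}$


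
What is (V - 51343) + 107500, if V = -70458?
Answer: -14301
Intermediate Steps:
(V - 51343) + 107500 = (-70458 - 51343) + 107500 = -121801 + 107500 = -14301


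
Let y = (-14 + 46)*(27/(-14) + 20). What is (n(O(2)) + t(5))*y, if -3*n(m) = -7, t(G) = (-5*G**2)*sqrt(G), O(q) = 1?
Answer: 4048/3 - 506000*sqrt(5)/7 ≈ -1.6029e+5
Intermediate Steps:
y = 4048/7 (y = 32*(27*(-1/14) + 20) = 32*(-27/14 + 20) = 32*(253/14) = 4048/7 ≈ 578.29)
t(G) = -5*G**(5/2)
n(m) = 7/3 (n(m) = -1/3*(-7) = 7/3)
(n(O(2)) + t(5))*y = (7/3 - 125*sqrt(5))*(4048/7) = 4048/3 - 506000*sqrt(5)/7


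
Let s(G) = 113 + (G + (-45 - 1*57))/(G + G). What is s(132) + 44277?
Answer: 1953165/44 ≈ 44390.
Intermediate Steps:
s(G) = 113 + (-102 + G)/(2*G) (s(G) = 113 + (G + (-45 - 57))/((2*G)) = 113 + (G - 102)*(1/(2*G)) = 113 + (-102 + G)*(1/(2*G)) = 113 + (-102 + G)/(2*G))
s(132) + 44277 = (227/2 - 51/132) + 44277 = (227/2 - 51*1/132) + 44277 = (227/2 - 17/44) + 44277 = 4977/44 + 44277 = 1953165/44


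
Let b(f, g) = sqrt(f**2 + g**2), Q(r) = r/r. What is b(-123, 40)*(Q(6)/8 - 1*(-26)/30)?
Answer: 119*sqrt(16729)/120 ≈ 128.26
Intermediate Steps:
Q(r) = 1
b(-123, 40)*(Q(6)/8 - 1*(-26)/30) = sqrt((-123)**2 + 40**2)*(1/8 - 1*(-26)/30) = sqrt(15129 + 1600)*(1*(1/8) + 26*(1/30)) = sqrt(16729)*(1/8 + 13/15) = sqrt(16729)*(119/120) = 119*sqrt(16729)/120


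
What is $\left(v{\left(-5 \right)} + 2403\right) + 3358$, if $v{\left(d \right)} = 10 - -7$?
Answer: $5778$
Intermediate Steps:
$v{\left(d \right)} = 17$ ($v{\left(d \right)} = 10 + 7 = 17$)
$\left(v{\left(-5 \right)} + 2403\right) + 3358 = \left(17 + 2403\right) + 3358 = 2420 + 3358 = 5778$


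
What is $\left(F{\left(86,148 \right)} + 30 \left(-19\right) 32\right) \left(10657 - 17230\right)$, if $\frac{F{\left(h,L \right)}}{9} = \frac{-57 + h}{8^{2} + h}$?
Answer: $\frac{5994004149}{50} \approx 1.1988 \cdot 10^{8}$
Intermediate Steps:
$F{\left(h,L \right)} = \frac{9 \left(-57 + h\right)}{64 + h}$ ($F{\left(h,L \right)} = 9 \frac{-57 + h}{8^{2} + h} = 9 \frac{-57 + h}{64 + h} = \frac{9 \left(-57 + h\right)}{64 + h}$)
$\left(F{\left(86,148 \right)} + 30 \left(-19\right) 32\right) \left(10657 - 17230\right) = \left(\frac{9 \left(-57 + 86\right)}{64 + 86} + 30 \left(-19\right) 32\right) \left(10657 - 17230\right) = \left(9 \cdot \frac{1}{150} \cdot 29 - 18240\right) \left(-6573\right) = \left(\frac{87}{50} - 18240\right) \left(-6573\right) = \left(- \frac{911913}{50}\right) \left(-6573\right) = \frac{5994004149}{50}$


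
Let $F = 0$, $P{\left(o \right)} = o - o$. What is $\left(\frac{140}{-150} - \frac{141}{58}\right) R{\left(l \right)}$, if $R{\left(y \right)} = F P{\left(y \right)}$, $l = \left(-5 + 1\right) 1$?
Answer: $0$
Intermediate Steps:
$P{\left(o \right)} = 0$
$l = -4$ ($l = \left(-4\right) 1 = -4$)
$R{\left(y \right)} = 0$ ($R{\left(y \right)} = 0 \cdot 0 = 0$)
$\left(\frac{140}{-150} - \frac{141}{58}\right) R{\left(l \right)} = \left(\frac{140}{-150} - \frac{141}{58}\right) 0 = \left(140 \left(- \frac{1}{150}\right) - \frac{141}{58}\right) 0 = \left(- \frac{14}{15} - \frac{141}{58}\right) 0 = \left(- \frac{2927}{870}\right) 0 = 0$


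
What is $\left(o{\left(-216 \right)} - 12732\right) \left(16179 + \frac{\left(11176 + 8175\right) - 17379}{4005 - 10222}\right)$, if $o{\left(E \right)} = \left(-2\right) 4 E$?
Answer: $- \frac{1106813912484}{6217} \approx -1.7803 \cdot 10^{8}$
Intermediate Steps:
$o{\left(E \right)} = - 8 E$
$\left(o{\left(-216 \right)} - 12732\right) \left(16179 + \frac{\left(11176 + 8175\right) - 17379}{4005 - 10222}\right) = \left(\left(-8\right) \left(-216\right) - 12732\right) \left(16179 + \frac{\left(11176 + 8175\right) - 17379}{4005 - 10222}\right) = \left(1728 - 12732\right) \left(16179 + \frac{19351 - 17379}{-6217}\right) = - 11004 \left(16179 + 1972 \left(- \frac{1}{6217}\right)\right) = - 11004 \left(16179 - \frac{1972}{6217}\right) = \left(-11004\right) \frac{100582871}{6217} = - \frac{1106813912484}{6217}$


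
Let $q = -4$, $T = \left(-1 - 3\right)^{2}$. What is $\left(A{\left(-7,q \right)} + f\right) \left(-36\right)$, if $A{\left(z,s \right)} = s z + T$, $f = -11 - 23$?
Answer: $-360$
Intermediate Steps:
$T = 16$ ($T = \left(-4\right)^{2} = 16$)
$f = -34$
$A{\left(z,s \right)} = 16 + s z$ ($A{\left(z,s \right)} = s z + 16 = 16 + s z$)
$\left(A{\left(-7,q \right)} + f\right) \left(-36\right) = \left(\left(16 - -28\right) - 34\right) \left(-36\right) = \left(\left(16 + 28\right) - 34\right) \left(-36\right) = \left(44 - 34\right) \left(-36\right) = 10 \left(-36\right) = -360$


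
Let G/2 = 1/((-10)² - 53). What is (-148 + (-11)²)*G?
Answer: -54/47 ≈ -1.1489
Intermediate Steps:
G = 2/47 (G = 2/((-10)² - 53) = 2/(100 - 53) = 2/47 ≈ 0.042553)
(-148 + (-11)²)*G = (-148 + (-11)²)*(2/47) = (-148 + 121)*(2/47) = -27*2/47 = -54/47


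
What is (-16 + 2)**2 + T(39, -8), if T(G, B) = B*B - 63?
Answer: 197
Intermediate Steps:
T(G, B) = -63 + B**2 (T(G, B) = B**2 - 63 = -63 + B**2)
(-16 + 2)**2 + T(39, -8) = (-16 + 2)**2 + (-63 + (-8)**2) = (-14)**2 + (-63 + 64) = 196 + 1 = 197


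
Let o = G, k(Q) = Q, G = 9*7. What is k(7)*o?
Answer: 441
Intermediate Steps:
G = 63
o = 63
k(7)*o = 7*63 = 441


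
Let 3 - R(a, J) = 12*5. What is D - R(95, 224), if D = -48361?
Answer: -48304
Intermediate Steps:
R(a, J) = -57 (R(a, J) = 3 - 12*5 = 3 - 1*60 = 3 - 60 = -57)
D - R(95, 224) = -48361 - 1*(-57) = -48361 + 57 = -48304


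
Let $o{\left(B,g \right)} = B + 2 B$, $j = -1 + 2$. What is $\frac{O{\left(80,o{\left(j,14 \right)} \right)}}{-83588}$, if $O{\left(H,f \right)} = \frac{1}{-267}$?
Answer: $\frac{1}{22317996} \approx 4.4807 \cdot 10^{-8}$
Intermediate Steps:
$j = 1$
$o{\left(B,g \right)} = 3 B$
$O{\left(H,f \right)} = - \frac{1}{267}$
$\frac{O{\left(80,o{\left(j,14 \right)} \right)}}{-83588} = - \frac{1}{267 \left(-83588\right)} = \left(- \frac{1}{267}\right) \left(- \frac{1}{83588}\right) = \frac{1}{22317996}$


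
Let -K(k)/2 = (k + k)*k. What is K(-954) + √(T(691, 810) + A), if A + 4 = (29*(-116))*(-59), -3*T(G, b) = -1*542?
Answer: -3640464 + √1787874/3 ≈ -3.6400e+6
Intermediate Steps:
T(G, b) = 542/3 (T(G, b) = -(-1)*542/3 = -⅓*(-542) = 542/3)
K(k) = -4*k² (K(k) = -2*(k + k)*k = -2*2*k*k = -4*k²)
A = 198472 (A = -4 + (29*(-116))*(-59) = -4 - 3364*(-59) = -4 + 198476 = 198472)
K(-954) + √(T(691, 810) + A) = -4*(-954)² + √(542/3 + 198472) = -4*910116 + √(595958/3) = -3640464 + √1787874/3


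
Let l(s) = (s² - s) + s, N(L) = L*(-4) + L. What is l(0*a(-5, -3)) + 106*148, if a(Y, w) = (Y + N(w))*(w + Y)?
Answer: 15688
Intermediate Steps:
N(L) = -3*L (N(L) = -4*L + L = -3*L)
a(Y, w) = (Y + w)*(Y - 3*w) (a(Y, w) = (Y - 3*w)*(w + Y) = (Y - 3*w)*(Y + w) = (Y + w)*(Y - 3*w))
l(s) = s²
l(0*a(-5, -3)) + 106*148 = (0*((-5)² - 3*(-3)² - 2*(-5)*(-3)))² + 106*148 = (0*(25 - 3*9 - 30))² + 15688 = (0*(25 - 27 - 30))² + 15688 = (0*(-32))² + 15688 = 0² + 15688 = 0 + 15688 = 15688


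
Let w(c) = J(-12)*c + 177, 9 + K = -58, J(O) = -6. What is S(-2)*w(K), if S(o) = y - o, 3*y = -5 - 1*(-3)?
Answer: 772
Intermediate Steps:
y = -2/3 (y = (-5 - 1*(-3))/3 = (-5 + 3)/3 = (1/3)*(-2) = -2/3 ≈ -0.66667)
S(o) = -2/3 - o
K = -67 (K = -9 - 58 = -67)
w(c) = 177 - 6*c (w(c) = -6*c + 177 = 177 - 6*c)
S(-2)*w(K) = (-2/3 - 1*(-2))*(177 - 6*(-67)) = (-2/3 + 2)*(177 + 402) = (4/3)*579 = 772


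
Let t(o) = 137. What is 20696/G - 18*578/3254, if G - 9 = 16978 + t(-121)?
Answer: -13851664/6965187 ≈ -1.9887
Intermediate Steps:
G = 17124 (G = 9 + (16978 + 137) = 9 + 17115 = 17124)
20696/G - 18*578/3254 = 20696/17124 - 18*578/3254 = 20696*(1/17124) - 10404*1/3254 = 5174/4281 - 5202/1627 = -13851664/6965187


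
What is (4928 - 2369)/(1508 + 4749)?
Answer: 2559/6257 ≈ 0.40898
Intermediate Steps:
(4928 - 2369)/(1508 + 4749) = 2559/6257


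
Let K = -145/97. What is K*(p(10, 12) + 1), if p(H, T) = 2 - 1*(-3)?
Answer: -870/97 ≈ -8.9691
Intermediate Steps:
K = -145/97 (K = -145*1/97 = -145/97 ≈ -1.4948)
p(H, T) = 5 (p(H, T) = 2 + 3 = 5)
K*(p(10, 12) + 1) = -145*(5 + 1)/97 = -145/97*6 = -870/97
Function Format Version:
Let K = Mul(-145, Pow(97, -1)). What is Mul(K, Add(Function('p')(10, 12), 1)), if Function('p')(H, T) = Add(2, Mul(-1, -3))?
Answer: Rational(-870, 97) ≈ -8.9691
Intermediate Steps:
K = Rational(-145, 97) (K = Mul(-145, Rational(1, 97)) = Rational(-145, 97) ≈ -1.4948)
Function('p')(H, T) = 5 (Function('p')(H, T) = Add(2, 3) = 5)
Mul(K, Add(Function('p')(10, 12), 1)) = Mul(Rational(-145, 97), Add(5, 1)) = Mul(Rational(-145, 97), 6) = Rational(-870, 97)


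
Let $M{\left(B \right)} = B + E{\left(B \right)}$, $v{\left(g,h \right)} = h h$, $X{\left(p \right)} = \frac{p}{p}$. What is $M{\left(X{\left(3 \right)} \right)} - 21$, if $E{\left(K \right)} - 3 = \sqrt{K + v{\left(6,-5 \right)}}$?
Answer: $-17 + \sqrt{26} \approx -11.901$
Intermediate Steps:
$X{\left(p \right)} = 1$
$v{\left(g,h \right)} = h^{2}$
$E{\left(K \right)} = 3 + \sqrt{25 + K}$ ($E{\left(K \right)} = 3 + \sqrt{K + \left(-5\right)^{2}} = 3 + \sqrt{K + 25} = 3 + \sqrt{25 + K}$)
$M{\left(B \right)} = 3 + B + \sqrt{25 + B}$ ($M{\left(B \right)} = B + \left(3 + \sqrt{25 + B}\right) = 3 + B + \sqrt{25 + B}$)
$M{\left(X{\left(3 \right)} \right)} - 21 = \left(3 + 1 + \sqrt{25 + 1}\right) - 21 = \left(3 + 1 + \sqrt{26}\right) - 21 = \left(4 + \sqrt{26}\right) - 21 = -17 + \sqrt{26}$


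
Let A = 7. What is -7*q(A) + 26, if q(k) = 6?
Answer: -16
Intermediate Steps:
-7*q(A) + 26 = -7*6 + 26 = -42 + 26 = -16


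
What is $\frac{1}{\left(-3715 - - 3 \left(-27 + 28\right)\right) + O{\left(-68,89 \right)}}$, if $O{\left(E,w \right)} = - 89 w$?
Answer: $- \frac{1}{11633} \approx -8.5962 \cdot 10^{-5}$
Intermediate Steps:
$\frac{1}{\left(-3715 - - 3 \left(-27 + 28\right)\right) + O{\left(-68,89 \right)}} = \frac{1}{\left(-3715 - - 3 \left(-27 + 28\right)\right) - 7921} = \frac{1}{\left(-3715 - \left(-3\right) 1\right) - 7921} = \frac{1}{\left(-3715 - -3\right) - 7921} = \frac{1}{\left(-3715 + 3\right) - 7921} = \frac{1}{-3712 - 7921} = \frac{1}{-11633} = - \frac{1}{11633}$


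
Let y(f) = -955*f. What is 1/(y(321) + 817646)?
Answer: 1/511091 ≈ 1.9566e-6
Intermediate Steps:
1/(y(321) + 817646) = 1/(-955*321 + 817646) = 1/(-306555 + 817646) = 1/511091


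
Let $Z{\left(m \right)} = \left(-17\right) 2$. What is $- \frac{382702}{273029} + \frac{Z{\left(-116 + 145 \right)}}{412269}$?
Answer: $- \frac{157785453824}{112561392801} \approx -1.4018$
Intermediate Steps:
$Z{\left(m \right)} = -34$
$- \frac{382702}{273029} + \frac{Z{\left(-116 + 145 \right)}}{412269} = - \frac{382702}{273029} - \frac{34}{412269} = - \frac{157785453824}{112561392801}$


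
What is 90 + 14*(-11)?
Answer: -64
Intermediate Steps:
90 + 14*(-11) = 90 - 154 = -64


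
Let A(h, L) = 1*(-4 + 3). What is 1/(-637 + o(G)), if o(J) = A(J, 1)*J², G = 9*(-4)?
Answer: -1/1933 ≈ -0.00051733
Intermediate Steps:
G = -36
A(h, L) = -1 (A(h, L) = 1*(-1) = -1)
o(J) = -J²
1/(-637 + o(G)) = 1/(-637 - 1*(-36)²) = 1/(-637 - 1*1296) = 1/(-637 - 1296) = 1/(-1933) = -1/1933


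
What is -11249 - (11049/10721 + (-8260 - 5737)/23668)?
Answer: -2854484766267/253744628 ≈ -11249.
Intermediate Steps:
-11249 - (11049/10721 + (-8260 - 5737)/23668) = -11249 - (11049*(1/10721) - 13997*1/23668) = -11249 - (11049/10721 - 13997/23668) = -11249 - 1*111445895/253744628 = -11249 - 111445895/253744628 = -2854484766267/253744628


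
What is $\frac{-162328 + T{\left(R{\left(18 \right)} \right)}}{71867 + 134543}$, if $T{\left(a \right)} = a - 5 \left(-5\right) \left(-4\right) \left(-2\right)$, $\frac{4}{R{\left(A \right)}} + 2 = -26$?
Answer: $- \frac{1134897}{1444870} \approx -0.78547$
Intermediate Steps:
$R{\left(A \right)} = - \frac{1}{7}$ ($R{\left(A \right)} = \frac{4}{-2 - 26} = \frac{4}{-28} = 4 \left(- \frac{1}{28}\right) = - \frac{1}{7}$)
$T{\left(a \right)} = 200 + a$ ($T{\left(a \right)} = a - 5 \cdot 20 \left(-2\right) = a - -200 = a + 200 = 200 + a$)
$\frac{-162328 + T{\left(R{\left(18 \right)} \right)}}{71867 + 134543} = \frac{-162328 + \left(200 - \frac{1}{7}\right)}{71867 + 134543} = \frac{-162328 + \frac{1399}{7}}{206410} = \left(- \frac{1134897}{7}\right) \frac{1}{206410} = - \frac{1134897}{1444870}$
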